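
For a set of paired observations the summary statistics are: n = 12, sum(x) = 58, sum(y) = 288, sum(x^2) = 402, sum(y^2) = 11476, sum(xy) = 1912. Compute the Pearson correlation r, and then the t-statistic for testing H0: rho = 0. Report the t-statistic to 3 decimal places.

3.081

S_xy = nΣxy − ΣxΣy = 12·1912 − 58·288 = 22944 − 16704 = 6240
S_xx = nΣx² − (Σx)² = 12·402 − 58² = 4824 − 3364 = 1460
S_yy = nΣy² − (Σy)² = 12·11476 − 288² = 137712 − 82944 = 54768
r = S_xy / √(S_xx·S_yy) = 6240 / √(1460·54768) = 6240 / √79961280 = 6240 / 8942.1071 = 0.6978
t = r·√(n−2)/√(1−r²) = 0.6978·√10 / √(1−0.486925) = 2.206637 / 0.716293 = 3.081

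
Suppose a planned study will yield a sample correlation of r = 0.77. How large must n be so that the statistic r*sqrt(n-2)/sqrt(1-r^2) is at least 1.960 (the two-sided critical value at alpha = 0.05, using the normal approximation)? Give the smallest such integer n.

Need r·√(n−2)/√(1−r²) ≥ 1.960
√(n−2) ≥ 1.960·√(1−0.5929) / 0.77 = 1.960·0.638044 / 0.77 = 1.6241
n−2 ≥ 2.6377  ⇒  n ≥ 4.6377
Smallest integer n = 5

5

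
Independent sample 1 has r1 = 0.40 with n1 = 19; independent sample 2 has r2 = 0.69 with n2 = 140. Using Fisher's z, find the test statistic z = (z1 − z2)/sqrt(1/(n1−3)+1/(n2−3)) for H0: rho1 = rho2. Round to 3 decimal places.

Fisher z-transforms: z1 = atanh(0.40) = 0.423649, z2 = atanh(0.69) = 0.847956; difference d = -0.424307
Var(d) = 1/16 + 1/137 = 0.0625000 + 0.0072993 = 0.0697993
z = d/√Var(d) = -0.424307 / √0.0697993 = -0.424307 / 0.264196 = -1.606

-1.606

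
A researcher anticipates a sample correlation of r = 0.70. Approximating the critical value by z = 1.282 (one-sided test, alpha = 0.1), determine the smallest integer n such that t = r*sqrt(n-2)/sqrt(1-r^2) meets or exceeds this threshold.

4

Need r·√(n−2)/√(1−r²) ≥ 1.282
√(n−2) ≥ 1.282·√(1−0.4900) / 0.70 = 1.282·0.714143 / 0.70 = 1.3079
n−2 ≥ 1.7106  ⇒  n ≥ 3.7106
Smallest integer n = 4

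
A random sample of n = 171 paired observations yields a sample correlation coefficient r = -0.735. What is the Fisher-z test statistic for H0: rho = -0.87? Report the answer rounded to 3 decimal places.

5.101

Fisher z: atanh(-0.735) = -0.939516, atanh(-0.87) = -1.333080
z = (z_r − z_0)·√(n−3) = (-0.939516 − (-1.333080))·√168 = 0.393564 · 12.961481 = 5.101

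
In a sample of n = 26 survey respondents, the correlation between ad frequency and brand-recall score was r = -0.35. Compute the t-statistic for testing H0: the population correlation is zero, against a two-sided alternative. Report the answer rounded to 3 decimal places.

t = r·√(n−2) / √(1−r²) with r = -0.35, n = 26
  = -0.35·√24 / √(1 − 0.1225)
  = -0.35·4.898979 / 0.936750
  = -1.714643 / 0.936750 = -1.830

-1.830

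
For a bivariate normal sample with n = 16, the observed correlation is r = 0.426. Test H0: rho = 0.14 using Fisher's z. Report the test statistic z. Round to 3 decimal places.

1.132

Fisher z: atanh(0.426) = 0.455000, atanh(0.14) = 0.140926
z = (z_r − z_0)·√(n−3) = (0.455000 − 0.140926)·√13 = 0.314074 · 3.605551 = 1.132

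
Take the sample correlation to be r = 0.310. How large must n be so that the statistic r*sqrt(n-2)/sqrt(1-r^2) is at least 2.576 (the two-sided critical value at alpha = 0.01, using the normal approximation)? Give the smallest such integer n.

65

r√(n−2)/√(1−r²) ≥ 2.576  ⇔  n−2 ≥ (2.576)²·(1−r²)/r²
(1−r²)/r² = (1−0.096100)/0.096100 = 9.4058
n ≥ 2 + 6.635776·9.4058 = 2 + 62.4148 = 64.4148
⌈64.4148⌉ = 65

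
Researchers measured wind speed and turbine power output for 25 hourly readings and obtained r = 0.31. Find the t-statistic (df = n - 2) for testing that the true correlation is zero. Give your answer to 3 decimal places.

1.564

t = r·√(n−2) / √(1−r²) with r = 0.31, n = 25
  = 0.31·√23 / √(1 − 0.0961)
  = 0.31·4.795832 / 0.950737
  = 1.486708 / 0.950737 = 1.564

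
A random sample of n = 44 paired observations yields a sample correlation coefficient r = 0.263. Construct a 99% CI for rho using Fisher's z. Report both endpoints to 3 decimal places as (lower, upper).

z_r = atanh(0.263) = 0.269329;  SE = 1/√(n−3) = 1/√41 = 0.156174
z-limits: 0.269329 ± 2.576·0.156174 = 0.269329 ± 0.402304 = [-0.132975, 0.671633]
ρ-limits: (tanh -0.132975, tanh 0.671633) = (-0.132, 0.586)

(-0.132, 0.586)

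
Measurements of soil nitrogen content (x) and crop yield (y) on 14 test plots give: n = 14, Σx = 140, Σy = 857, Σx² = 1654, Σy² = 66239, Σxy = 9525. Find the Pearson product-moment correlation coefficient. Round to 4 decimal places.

0.5105

S_xy = nΣxy − ΣxΣy = 14·9525 − 140·857 = 133350 − 119980 = 13370
S_xx = nΣx² − (Σx)² = 14·1654 − 140² = 23156 − 19600 = 3556
S_yy = nΣy² − (Σy)² = 14·66239 − 857² = 927346 − 734449 = 192897
r = S_xy / √(S_xx·S_yy) = 13370 / √(3556·192897) = 13370 / √685941732 = 13370 / 26190.4893 = 0.5105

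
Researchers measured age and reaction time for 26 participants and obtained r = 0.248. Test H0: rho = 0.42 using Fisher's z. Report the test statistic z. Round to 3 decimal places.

Fisher z: atanh(0.248) = 0.253281, atanh(0.42) = 0.447692
z = (z_r − z_0)·√(n−3) = (0.253281 − 0.447692)·√23 = -0.194411 · 4.795832 = -0.932

-0.932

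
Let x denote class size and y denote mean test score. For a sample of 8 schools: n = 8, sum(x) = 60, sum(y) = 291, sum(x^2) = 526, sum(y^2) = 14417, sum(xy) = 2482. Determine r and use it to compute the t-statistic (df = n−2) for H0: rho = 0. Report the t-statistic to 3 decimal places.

1.634

Numerator: nΣxy − (Σx)(Σy) = 8·2482 − (60)(291) = 2396
Denominator: √[(nΣx²−(Σx)²)(nΣy²−(Σy)²)]
  nΣx²−(Σx)² = 8·526 − 3600 = 608;  nΣy²−(Σy)² = 8·14417 − 84681 = 30655
  √(608·30655) = √18638240 = 4317.2028
r = 2396 / 4317.2028 = 0.5550
t = r·√(n−2)/√(1−r²) = 0.5550·√6 / √(1−0.308025) = 1.359467 / 0.831850 = 1.634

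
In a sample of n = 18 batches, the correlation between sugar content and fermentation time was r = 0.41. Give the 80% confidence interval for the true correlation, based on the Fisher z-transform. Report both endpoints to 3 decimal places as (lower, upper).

(0.104, 0.645)

Fisher z: z_r = atanh(r) = ½·ln((1+0.41)/(1−0.41)) = 0.435611
SE(z) = 1/√(n−3) = 1/√15 = 0.258199
80% ⇒ z* = 1.282; margin = 1.282·0.258199 = 0.331011
CI on z-scale: (0.104600, 0.766622)
Back-transform: tanh(0.104600) = 0.104220, tanh(0.766622) = 0.644961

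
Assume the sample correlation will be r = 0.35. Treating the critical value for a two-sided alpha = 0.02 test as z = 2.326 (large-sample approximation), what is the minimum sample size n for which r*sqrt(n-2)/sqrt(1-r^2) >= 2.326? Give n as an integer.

r√(n−2)/√(1−r²) ≥ 2.326  ⇔  n−2 ≥ (2.326)²·(1−r²)/r²
(1−r²)/r² = (1−0.1225)/0.1225 = 7.1633
n ≥ 2 + 5.410276·7.1633 = 2 + 38.7554 = 40.7554
⌈40.7554⌉ = 41

41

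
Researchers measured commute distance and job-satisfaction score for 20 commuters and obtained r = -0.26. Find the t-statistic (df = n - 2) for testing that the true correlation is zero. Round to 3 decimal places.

-1.142

1 − r² = 1 − 0.0676 = 0.9324;  √(1−r²) = 0.965609
√(n−2) = √18 = 4.242641
t = r·√(n−2)/√(1−r²) = -0.26 · 4.242641 / 0.965609 = -1.142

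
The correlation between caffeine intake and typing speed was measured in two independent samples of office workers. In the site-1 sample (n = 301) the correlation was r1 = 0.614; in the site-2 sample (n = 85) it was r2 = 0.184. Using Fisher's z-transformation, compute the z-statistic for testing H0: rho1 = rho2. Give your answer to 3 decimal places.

4.244

Fisher z-transforms: z1 = atanh(0.614) = 0.715317, z2 = atanh(0.184) = 0.186120; difference d = 0.529197
Var(d) = 1/298 + 1/82 = 0.0033557 + 0.0121951 = 0.0155508
z = d/√Var(d) = 0.529197 / √0.0155508 = 0.529197 / 0.124703 = 4.244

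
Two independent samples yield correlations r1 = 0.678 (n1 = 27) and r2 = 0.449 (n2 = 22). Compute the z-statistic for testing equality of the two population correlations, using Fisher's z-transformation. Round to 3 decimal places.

1.114

Fisher z-transforms: z1 = atanh(0.678) = 0.825403, z2 = atanh(0.449) = 0.483447; difference d = 0.341956
Var(d) = 1/24 + 1/19 = 0.0416667 + 0.0526316 = 0.0942983
z = d/√Var(d) = 0.341956 / √0.0942983 = 0.341956 / 0.307080 = 1.114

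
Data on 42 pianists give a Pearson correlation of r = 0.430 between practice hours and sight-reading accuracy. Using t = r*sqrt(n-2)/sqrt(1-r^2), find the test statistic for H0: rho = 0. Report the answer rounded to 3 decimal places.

3.012

1 − r² = 1 − 0.184900 = 0.815100;  √(1−r²) = 0.902829
√(n−2) = √40 = 6.324555
t = r·√(n−2)/√(1−r²) = 0.430 · 6.324555 / 0.902829 = 3.012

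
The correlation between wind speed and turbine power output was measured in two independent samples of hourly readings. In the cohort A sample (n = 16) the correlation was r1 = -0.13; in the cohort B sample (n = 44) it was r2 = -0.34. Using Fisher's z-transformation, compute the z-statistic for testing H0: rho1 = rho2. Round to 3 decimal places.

Fisher z-transforms: z1 = atanh(-0.13) = -0.130740, z2 = atanh(-0.34) = -0.354093; difference d = 0.223353
Var(d) = 1/13 + 1/41 = 0.0769231 + 0.0243902 = 0.1013133
z = d/√Var(d) = 0.223353 / √0.1013133 = 0.223353 / 0.318298 = 0.702

0.702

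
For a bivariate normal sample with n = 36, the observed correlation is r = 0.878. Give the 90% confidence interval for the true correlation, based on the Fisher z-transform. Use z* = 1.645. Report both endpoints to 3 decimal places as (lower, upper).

Fisher z: z_r = atanh(r) = ½·ln((1+0.878)/(1−0.878)) = 1.366971
SE(z) = 1/√(n−3) = 1/√33 = 0.174078
90% ⇒ z* = 1.645; margin = 1.645·0.174078 = 0.286358
CI on z-scale: (1.080613, 1.653329)
Back-transform: tanh(1.080613) = 0.793426, tanh(1.653329) = 0.929313

(0.793, 0.929)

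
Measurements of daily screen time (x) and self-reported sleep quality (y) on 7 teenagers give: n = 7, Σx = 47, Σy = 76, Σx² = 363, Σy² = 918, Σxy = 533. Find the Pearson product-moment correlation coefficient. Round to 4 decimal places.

Numerator: nΣxy − (Σx)(Σy) = 7·533 − (47)(76) = 159
Denominator: √[(nΣx²−(Σx)²)(nΣy²−(Σy)²)]
  nΣx²−(Σx)² = 7·363 − 2209 = 332;  nΣy²−(Σy)² = 7·918 − 5776 = 650
  √(332·650) = √215800 = 464.5428
r = 159 / 464.5428 = 0.3423

0.3423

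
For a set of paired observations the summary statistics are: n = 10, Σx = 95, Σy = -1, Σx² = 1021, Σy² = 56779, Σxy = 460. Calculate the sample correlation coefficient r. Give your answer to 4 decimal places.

0.1810

S_xy = nΣxy − ΣxΣy = 10·460 − 95·(-1) = 4600 − (-95) = 4695
S_xx = nΣx² − (Σx)² = 10·1021 − 95² = 10210 − 9025 = 1185
S_yy = nΣy² − (Σy)² = 10·56779 − (-1)² = 567790 − 1 = 567789
r = S_xy / √(S_xx·S_yy) = 4695 / √(1185·567789) = 4695 / √672829965 = 4695 / 25938.9662 = 0.1810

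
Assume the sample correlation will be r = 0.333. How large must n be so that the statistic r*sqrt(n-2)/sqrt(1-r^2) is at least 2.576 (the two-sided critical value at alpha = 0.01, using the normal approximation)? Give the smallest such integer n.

56

r√(n−2)/√(1−r²) ≥ 2.576  ⇔  n−2 ≥ (2.576)²·(1−r²)/r²
(1−r²)/r² = (1−0.110889)/0.110889 = 8.0180
n ≥ 2 + 6.635776·8.0180 = 2 + 53.2057 = 55.2057
⌈55.2057⌉ = 56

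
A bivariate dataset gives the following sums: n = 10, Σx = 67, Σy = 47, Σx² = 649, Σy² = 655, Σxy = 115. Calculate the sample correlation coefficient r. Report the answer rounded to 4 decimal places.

S_xy = nΣxy − ΣxΣy = 10·115 − 67·47 = 1150 − 3149 = -1999
S_xx = nΣx² − (Σx)² = 10·649 − 67² = 6490 − 4489 = 2001
S_yy = nΣy² − (Σy)² = 10·655 − 47² = 6550 − 2209 = 4341
r = S_xy / √(S_xx·S_yy) = -1999 / √(2001·4341) = -1999 / √8686341 = -1999 / 2947.2599 = -0.6783

-0.6783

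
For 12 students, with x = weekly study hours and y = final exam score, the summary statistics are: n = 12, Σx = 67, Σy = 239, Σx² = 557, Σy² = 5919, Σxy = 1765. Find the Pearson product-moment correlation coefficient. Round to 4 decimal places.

S_xy = nΣxy − ΣxΣy = 12·1765 − 67·239 = 21180 − 16013 = 5167
S_xx = nΣx² − (Σx)² = 12·557 − 67² = 6684 − 4489 = 2195
S_yy = nΣy² − (Σy)² = 12·5919 − 239² = 71028 − 57121 = 13907
r = S_xy / √(S_xx·S_yy) = 5167 / √(2195·13907) = 5167 / √30525865 = 5167 / 5525.0217 = 0.9352

0.9352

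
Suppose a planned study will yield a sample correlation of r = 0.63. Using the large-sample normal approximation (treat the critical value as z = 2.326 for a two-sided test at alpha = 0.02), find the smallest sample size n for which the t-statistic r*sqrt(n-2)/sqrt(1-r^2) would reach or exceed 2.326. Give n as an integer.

r√(n−2)/√(1−r²) ≥ 2.326  ⇔  n−2 ≥ (2.326)²·(1−r²)/r²
(1−r²)/r² = (1−0.3969)/0.3969 = 1.5195
n ≥ 2 + 5.410276·1.5195 = 2 + 8.2209 = 10.2209
⌈10.2209⌉ = 11

11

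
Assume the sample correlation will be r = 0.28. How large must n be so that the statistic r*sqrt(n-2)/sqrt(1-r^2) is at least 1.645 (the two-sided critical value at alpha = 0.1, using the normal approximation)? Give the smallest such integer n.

34

r√(n−2)/√(1−r²) ≥ 1.645  ⇔  n−2 ≥ (1.645)²·(1−r²)/r²
(1−r²)/r² = (1−0.0784)/0.0784 = 11.7551
n ≥ 2 + 2.706025·11.7551 = 2 + 31.8096 = 33.8096
⌈33.8096⌉ = 34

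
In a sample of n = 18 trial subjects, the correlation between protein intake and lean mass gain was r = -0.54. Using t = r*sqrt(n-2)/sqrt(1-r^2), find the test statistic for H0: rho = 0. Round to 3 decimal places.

-2.566

1 − r² = 1 − 0.2916 = 0.7084;  √(1−r²) = 0.841665
√(n−2) = √16 = 4.000000
t = r·√(n−2)/√(1−r²) = -0.54 · 4.000000 / 0.841665 = -2.566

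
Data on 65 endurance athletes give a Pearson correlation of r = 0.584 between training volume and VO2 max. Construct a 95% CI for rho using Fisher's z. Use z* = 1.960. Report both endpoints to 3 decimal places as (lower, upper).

z_r = atanh(0.584) = 0.668512;  SE = 1/√(n−3) = 1/√62 = 0.127000
z-limits: 0.668512 ± 1.960·0.127000 = 0.668512 ± 0.248920 = [0.419592, 0.917432]
ρ-limits: (tanh 0.419592, tanh 0.917432) = (0.397, 0.725)

(0.397, 0.725)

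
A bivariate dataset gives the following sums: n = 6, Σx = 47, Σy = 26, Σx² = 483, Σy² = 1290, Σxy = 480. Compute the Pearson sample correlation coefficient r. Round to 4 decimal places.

S_xy = nΣxy − ΣxΣy = 6·480 − 47·26 = 2880 − 1222 = 1658
S_xx = nΣx² − (Σx)² = 6·483 − 47² = 2898 − 2209 = 689
S_yy = nΣy² − (Σy)² = 6·1290 − 26² = 7740 − 676 = 7064
r = S_xy / √(S_xx·S_yy) = 1658 / √(689·7064) = 1658 / √4867096 = 1658 / 2206.1496 = 0.7515

0.7515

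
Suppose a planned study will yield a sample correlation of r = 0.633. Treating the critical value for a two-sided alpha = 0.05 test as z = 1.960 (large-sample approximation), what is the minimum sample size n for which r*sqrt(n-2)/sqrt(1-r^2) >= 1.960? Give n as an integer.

r√(n−2)/√(1−r²) ≥ 1.960  ⇔  n−2 ≥ (1.960)²·(1−r²)/r²
(1−r²)/r² = (1−0.400689)/0.400689 = 1.4957
n ≥ 2 + 3.8416·1.4957 = 2 + 5.7459 = 7.7459
⌈7.7459⌉ = 8

8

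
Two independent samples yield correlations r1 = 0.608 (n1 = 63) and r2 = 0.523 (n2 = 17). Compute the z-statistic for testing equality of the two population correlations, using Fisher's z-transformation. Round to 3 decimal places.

z1 = atanh(0.608) = 0.705742,  z2 = atanh(0.523) = 0.580460
SE = √(1/(n1−3) + 1/(n2−3)) = √(1/60 + 1/14) = √(0.0166667 + 0.0714286) = √0.0880953 = 0.296809
z = (z1 − z2)/SE = (0.705742 − 0.580460) / 0.296809 = 0.125282 / 0.296809 = 0.422

0.422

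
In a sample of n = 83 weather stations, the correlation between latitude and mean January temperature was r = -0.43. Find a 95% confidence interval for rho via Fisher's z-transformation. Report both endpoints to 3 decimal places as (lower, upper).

z_r = atanh(-0.43) = -0.459897;  SE = 1/√(n−3) = 1/√80 = 0.111803
z-limits: -0.459897 ± 1.960·0.111803 = -0.459897 ± 0.219134 = [-0.679031, -0.240763]
ρ-limits: (tanh -0.679031, tanh -0.240763) = (-0.591, -0.236)

(-0.591, -0.236)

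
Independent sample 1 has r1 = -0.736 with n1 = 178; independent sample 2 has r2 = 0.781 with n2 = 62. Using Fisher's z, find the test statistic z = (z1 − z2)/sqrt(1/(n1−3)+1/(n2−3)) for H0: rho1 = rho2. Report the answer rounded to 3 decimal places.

Fisher z-transforms: z1 = atanh(-0.736) = -0.941695, z2 = atanh(0.781) = 1.047929; difference d = -1.989624
Var(d) = 1/175 + 1/59 = 0.0057143 + 0.0169492 = 0.0226635
z = d/√Var(d) = -1.989624 / √0.0226635 = -1.989624 / 0.150544 = -13.216

-13.216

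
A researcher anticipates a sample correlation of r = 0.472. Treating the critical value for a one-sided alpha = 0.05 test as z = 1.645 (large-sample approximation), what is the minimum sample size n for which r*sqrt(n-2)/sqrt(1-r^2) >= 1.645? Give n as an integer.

Need r·√(n−2)/√(1−r²) ≥ 1.645
√(n−2) ≥ 1.645·√(1−0.222784) / 0.472 = 1.645·0.881599 / 0.472 = 3.0725
n−2 ≥ 9.4403  ⇒  n ≥ 11.4403
Smallest integer n = 12

12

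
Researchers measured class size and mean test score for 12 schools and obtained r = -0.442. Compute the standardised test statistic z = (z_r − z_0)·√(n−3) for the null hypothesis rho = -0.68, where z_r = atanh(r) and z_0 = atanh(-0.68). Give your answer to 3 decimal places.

Fisher z: atanh(-0.442) = -0.474714, atanh(-0.68) = -0.829114
z = (z_r − z_0)·√(n−3) = (-0.474714 − (-0.829114))·√9 = 0.354400 · 3.000000 = 1.063

1.063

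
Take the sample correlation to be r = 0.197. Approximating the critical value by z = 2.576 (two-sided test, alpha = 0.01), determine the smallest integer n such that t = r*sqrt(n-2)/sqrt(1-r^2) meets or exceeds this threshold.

r√(n−2)/√(1−r²) ≥ 2.576  ⇔  n−2 ≥ (2.576)²·(1−r²)/r²
(1−r²)/r² = (1−0.038809)/0.038809 = 24.7672
n ≥ 2 + 6.635776·24.7672 = 2 + 164.3496 = 166.3496
⌈166.3496⌉ = 167

167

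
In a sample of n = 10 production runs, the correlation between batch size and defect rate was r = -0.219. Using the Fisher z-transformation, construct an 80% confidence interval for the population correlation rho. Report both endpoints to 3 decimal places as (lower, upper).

Fisher z: z_r = atanh(r) = ½·ln((1+(-0.219))/(1−(-0.219))) = -0.222605
SE(z) = 1/√(n−3) = 1/√7 = 0.377964
80% ⇒ z* = 1.282; margin = 1.282·0.377964 = 0.484550
CI on z-scale: (-0.707155, 0.261945)
Back-transform: tanh(-0.707155) = -0.608890, tanh(0.261945) = 0.256114

(-0.609, 0.256)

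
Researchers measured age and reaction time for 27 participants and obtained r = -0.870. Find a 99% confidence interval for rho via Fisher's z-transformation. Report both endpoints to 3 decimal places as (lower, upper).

z_r = atanh(-0.870) = -1.333080;  SE = 1/√(n−3) = 1/√24 = 0.204124
z-limits: -1.333080 ± 2.576·0.204124 = -1.333080 ± 0.525823 = [-1.858903, -0.807257]
ρ-limits: (tanh -1.858903, tanh -0.807257) = (-0.953, -0.668)

(-0.953, -0.668)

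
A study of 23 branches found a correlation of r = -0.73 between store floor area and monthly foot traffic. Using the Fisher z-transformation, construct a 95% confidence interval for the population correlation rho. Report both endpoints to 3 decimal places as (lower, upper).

(-0.878, -0.455)

Fisher z: z_r = atanh(r) = ½·ln((1+(-0.73))/(1−(-0.73))) = -0.928727
SE(z) = 1/√(n−3) = 1/√20 = 0.223607
95% ⇒ z* = 1.960; margin = 1.960·0.223607 = 0.438270
CI on z-scale: (-1.366997, -0.490457)
Back-transform: tanh(-1.366997) = -0.878006, tanh(-0.490457) = -0.454579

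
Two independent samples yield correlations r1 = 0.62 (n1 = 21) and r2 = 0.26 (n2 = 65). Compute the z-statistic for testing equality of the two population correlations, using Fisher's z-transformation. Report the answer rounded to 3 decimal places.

z1 = atanh(0.62) = 0.725005,  z2 = atanh(0.26) = 0.266108
SE = √(1/(n1−3) + 1/(n2−3)) = √(1/18 + 1/62) = √(0.0555556 + 0.0161290) = √0.0716846 = 0.267740
z = (z1 − z2)/SE = (0.725005 − 0.266108) / 0.267740 = 0.458897 / 0.267740 = 1.714

1.714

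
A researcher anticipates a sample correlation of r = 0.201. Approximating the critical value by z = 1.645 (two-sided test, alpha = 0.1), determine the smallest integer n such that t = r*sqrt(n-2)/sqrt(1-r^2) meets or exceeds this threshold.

r√(n−2)/√(1−r²) ≥ 1.645  ⇔  n−2 ≥ (1.645)²·(1−r²)/r²
(1−r²)/r² = (1−0.040401)/0.040401 = 23.7519
n ≥ 2 + 2.706025·23.7519 = 2 + 64.2732 = 66.2732
⌈66.2732⌉ = 67

67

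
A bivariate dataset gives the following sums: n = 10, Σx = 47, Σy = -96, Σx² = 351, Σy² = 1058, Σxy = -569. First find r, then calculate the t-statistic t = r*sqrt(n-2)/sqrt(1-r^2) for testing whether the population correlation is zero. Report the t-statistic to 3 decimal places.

Numerator: nΣxy − (Σx)(Σy) = 10·(-569) − (47)(-96) = -1178
Denominator: √[(nΣx²−(Σx)²)(nΣy²−(Σy)²)]
  nΣx²−(Σx)² = 10·351 − 2209 = 1301;  nΣy²−(Σy)² = 10·1058 − 9216 = 1364
  √(1301·1364) = √1774564 = 1332.1276
r = -1178 / 1332.1276 = -0.8843
t = r·√(n−2)/√(1−r²) = -0.8843·√8 / √(1−0.781986) = -2.501178 / 0.466920 = -5.357

-5.357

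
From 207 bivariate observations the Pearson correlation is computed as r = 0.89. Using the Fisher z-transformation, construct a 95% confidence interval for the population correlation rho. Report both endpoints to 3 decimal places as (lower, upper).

z_r = atanh(0.89) = 1.421926;  SE = 1/√(n−3) = 1/√204 = 0.070014
z-limits: 1.421926 ± 1.960·0.070014 = 1.421926 ± 0.137227 = [1.284699, 1.559153]
ρ-limits: (tanh 1.284699, tanh 1.559153) = (0.858, 0.915)

(0.858, 0.915)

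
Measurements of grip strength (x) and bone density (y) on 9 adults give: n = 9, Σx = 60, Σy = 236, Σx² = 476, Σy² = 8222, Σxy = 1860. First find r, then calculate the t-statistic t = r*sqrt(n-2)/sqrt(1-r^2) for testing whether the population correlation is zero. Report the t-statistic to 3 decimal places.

2.819

S_xy = nΣxy − ΣxΣy = 9·1860 − 60·236 = 16740 − 14160 = 2580
S_xx = nΣx² − (Σx)² = 9·476 − 60² = 4284 − 3600 = 684
S_yy = nΣy² − (Σy)² = 9·8222 − 236² = 73998 − 55696 = 18302
r = S_xy / √(S_xx·S_yy) = 2580 / √(684·18302) = 2580 / √12518568 = 2580 / 3538.1588 = 0.7292
t = r·√(n−2)/√(1−r²) = 0.7292·√7 / √(1−0.531733) = 1.929282 / 0.684300 = 2.819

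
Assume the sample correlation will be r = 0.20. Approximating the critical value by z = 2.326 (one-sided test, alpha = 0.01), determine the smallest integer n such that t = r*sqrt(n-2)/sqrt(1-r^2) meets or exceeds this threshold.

132

r√(n−2)/√(1−r²) ≥ 2.326  ⇔  n−2 ≥ (2.326)²·(1−r²)/r²
(1−r²)/r² = (1−0.0400)/0.0400 = 24.0000
n ≥ 2 + 5.410276·24.0000 = 2 + 129.8466 = 131.8466
⌈131.8466⌉ = 132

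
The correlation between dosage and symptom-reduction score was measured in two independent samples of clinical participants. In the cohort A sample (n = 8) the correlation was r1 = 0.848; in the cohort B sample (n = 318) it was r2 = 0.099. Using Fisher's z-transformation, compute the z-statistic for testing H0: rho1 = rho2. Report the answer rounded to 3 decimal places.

2.551

z1 = atanh(0.848) = 1.248989,  z2 = atanh(0.099) = 0.099325
SE = √(1/(n1−3) + 1/(n2−3)) = √(1/5 + 1/315) = √(0.2000000 + 0.0031746) = √0.2031746 = 0.450749
z = (z1 − z2)/SE = (1.248989 − 0.099325) / 0.450749 = 1.149664 / 0.450749 = 2.551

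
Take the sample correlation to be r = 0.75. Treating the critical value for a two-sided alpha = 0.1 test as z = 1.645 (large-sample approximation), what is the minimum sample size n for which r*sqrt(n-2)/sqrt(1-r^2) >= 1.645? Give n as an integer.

Need r·√(n−2)/√(1−r²) ≥ 1.645
√(n−2) ≥ 1.645·√(1−0.5625) / 0.75 = 1.645·0.661438 / 0.75 = 1.4508
n−2 ≥ 2.1048  ⇒  n ≥ 4.1048
Smallest integer n = 5

5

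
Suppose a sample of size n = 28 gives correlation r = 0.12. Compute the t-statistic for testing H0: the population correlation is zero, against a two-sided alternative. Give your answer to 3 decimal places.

1 − r² = 1 − 0.0144 = 0.9856;  √(1−r²) = 0.992774
√(n−2) = √26 = 5.099020
t = r·√(n−2)/√(1−r²) = 0.12 · 5.099020 / 0.992774 = 0.616

0.616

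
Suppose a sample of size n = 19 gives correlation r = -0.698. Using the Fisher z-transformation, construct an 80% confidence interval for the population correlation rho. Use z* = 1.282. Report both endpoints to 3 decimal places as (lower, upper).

Fisher z: z_r = atanh(r) = ½·ln((1+(-0.698))/(1−(-0.698))) = -0.863390
SE(z) = 1/√(n−3) = 1/√16 = 0.250000
80% ⇒ z* = 1.282; margin = 1.282·0.250000 = 0.320500
CI on z-scale: (-1.183890, -0.542890)
Back-transform: tanh(-1.183890) = -0.828674, tanh(-0.542890) = -0.495172

(-0.829, -0.495)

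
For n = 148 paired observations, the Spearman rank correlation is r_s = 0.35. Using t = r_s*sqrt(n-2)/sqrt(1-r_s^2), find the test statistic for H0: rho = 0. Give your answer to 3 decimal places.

1 − r_s² = 1 − 0.1225 = 0.8775;  √(1−r_s²) = 0.936750
√(n−2) = √146 = 12.083046
t = r_s·√(n−2)/√(1−r_s²) = 0.35 · 12.083046 / 0.936750 = 4.515

4.515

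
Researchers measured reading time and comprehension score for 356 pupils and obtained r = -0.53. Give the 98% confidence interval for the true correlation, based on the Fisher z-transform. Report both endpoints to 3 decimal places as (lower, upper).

(-0.613, -0.435)

Fisher z: z_r = atanh(r) = ½·ln((1+(-0.53))/(1−(-0.53))) = -0.590145
SE(z) = 1/√(n−3) = 1/√353 = 0.053225
98% ⇒ z* = 2.326; margin = 2.326·0.053225 = 0.123801
CI on z-scale: (-0.713946, -0.466344)
Back-transform: tanh(-0.713946) = -0.613145, tanh(-0.466344) = -0.435241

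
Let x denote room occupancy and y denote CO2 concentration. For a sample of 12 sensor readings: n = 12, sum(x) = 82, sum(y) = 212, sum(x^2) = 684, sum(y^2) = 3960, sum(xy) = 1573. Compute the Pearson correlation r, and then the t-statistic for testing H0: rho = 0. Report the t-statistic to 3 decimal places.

3.734

Numerator: nΣxy − (Σx)(Σy) = 12·1573 − (82)(212) = 1492
Denominator: √[(nΣx²−(Σx)²)(nΣy²−(Σy)²)]
  nΣx²−(Σx)² = 12·684 − 6724 = 1484;  nΣy²−(Σy)² = 12·3960 − 44944 = 2576
  √(1484·2576) = √3822784 = 1955.1941
r = 1492 / 1955.1941 = 0.7631
t = r·√(n−2)/√(1−r²) = 0.7631·√10 / √(1−0.582322) = 2.413134 / 0.646280 = 3.734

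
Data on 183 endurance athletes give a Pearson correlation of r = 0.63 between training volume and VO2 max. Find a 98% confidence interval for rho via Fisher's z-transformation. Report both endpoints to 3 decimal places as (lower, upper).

(0.514, 0.723)

Fisher z: z_r = atanh(r) = ½·ln((1+0.63)/(1−0.63)) = 0.741416
SE(z) = 1/√(n−3) = 1/√180 = 0.074536
98% ⇒ z* = 2.326; margin = 2.326·0.074536 = 0.173371
CI on z-scale: (0.568045, 0.914787)
Back-transform: tanh(0.568045) = 0.513922, tanh(0.914787) = 0.723422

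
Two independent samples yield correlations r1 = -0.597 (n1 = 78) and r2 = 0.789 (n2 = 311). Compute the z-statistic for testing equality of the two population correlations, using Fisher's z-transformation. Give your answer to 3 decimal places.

Fisher z-transforms: z1 = atanh(-0.597) = -0.688473, z2 = atanh(0.789) = 1.068777; difference d = -1.757250
Var(d) = 1/75 + 1/308 = 0.0133333 + 0.0032468 = 0.0165801
z = d/√Var(d) = -1.757250 / √0.0165801 = -1.757250 / 0.128764 = -13.647

-13.647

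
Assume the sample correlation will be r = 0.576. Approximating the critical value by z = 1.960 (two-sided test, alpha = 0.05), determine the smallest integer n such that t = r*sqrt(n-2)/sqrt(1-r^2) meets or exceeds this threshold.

10

Need r·√(n−2)/√(1−r²) ≥ 1.960
√(n−2) ≥ 1.960·√(1−0.331776) / 0.576 = 1.960·0.817450 / 0.576 = 2.7816
n−2 ≥ 7.7373  ⇒  n ≥ 9.7373
Smallest integer n = 10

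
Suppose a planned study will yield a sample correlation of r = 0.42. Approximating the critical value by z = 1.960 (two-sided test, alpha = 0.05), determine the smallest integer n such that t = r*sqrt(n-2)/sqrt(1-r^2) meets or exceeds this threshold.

Need r·√(n−2)/√(1−r²) ≥ 1.960
√(n−2) ≥ 1.960·√(1−0.1764) / 0.42 = 1.960·0.907524 / 0.42 = 4.2351
n−2 ≥ 17.9361  ⇒  n ≥ 19.9361
Smallest integer n = 20

20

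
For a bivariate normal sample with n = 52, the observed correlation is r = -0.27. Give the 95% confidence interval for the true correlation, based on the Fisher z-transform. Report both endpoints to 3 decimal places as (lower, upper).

(-0.506, 0.003)

z_r = atanh(-0.27) = -0.276864;  SE = 1/√(n−3) = 1/√49 = 0.142857
z-limits: -0.276864 ± 1.960·0.142857 = -0.276864 ± 0.280000 = [-0.556864, 0.003136]
ρ-limits: (tanh -0.556864, tanh 0.003136) = (-0.506, 0.003)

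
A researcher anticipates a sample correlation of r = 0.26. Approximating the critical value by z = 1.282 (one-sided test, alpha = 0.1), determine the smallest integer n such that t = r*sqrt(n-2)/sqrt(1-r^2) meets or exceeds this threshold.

Need r·√(n−2)/√(1−r²) ≥ 1.282
√(n−2) ≥ 1.282·√(1−0.0676) / 0.26 = 1.282·0.965609 / 0.26 = 4.7612
n−2 ≥ 22.6690  ⇒  n ≥ 24.6690
Smallest integer n = 25

25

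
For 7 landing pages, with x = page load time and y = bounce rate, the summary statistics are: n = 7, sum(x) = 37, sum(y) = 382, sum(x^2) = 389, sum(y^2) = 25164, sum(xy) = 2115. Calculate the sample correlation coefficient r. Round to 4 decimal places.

Numerator: nΣxy − (Σx)(Σy) = 7·2115 − (37)(382) = 671
Denominator: √[(nΣx²−(Σx)²)(nΣy²−(Σy)²)]
  nΣx²−(Σx)² = 7·389 − 1369 = 1354;  nΣy²−(Σy)² = 7·25164 − 145924 = 30224
  √(1354·30224) = √40923296 = 6397.1319
r = 671 / 6397.1319 = 0.1049

0.1049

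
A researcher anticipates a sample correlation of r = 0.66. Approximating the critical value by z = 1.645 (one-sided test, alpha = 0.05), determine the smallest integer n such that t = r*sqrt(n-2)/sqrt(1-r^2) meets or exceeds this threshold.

Need r·√(n−2)/√(1−r²) ≥ 1.645
√(n−2) ≥ 1.645·√(1−0.4356) / 0.66 = 1.645·0.751266 / 0.66 = 1.8725
n−2 ≥ 3.5063  ⇒  n ≥ 5.5063
Smallest integer n = 6

6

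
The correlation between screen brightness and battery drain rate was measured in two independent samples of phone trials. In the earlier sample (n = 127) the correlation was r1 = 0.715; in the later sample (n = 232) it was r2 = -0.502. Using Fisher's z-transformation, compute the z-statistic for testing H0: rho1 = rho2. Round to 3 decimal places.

12.999

z1 = atanh(0.715) = 0.897340,  z2 = atanh(-0.502) = -0.551976
SE = √(1/(n1−3) + 1/(n2−3)) = √(1/124 + 1/229) = √(0.0080645 + 0.0043668) = √0.0124313 = 0.111496
z = (z1 − z2)/SE = (0.897340 − (-0.551976)) / 0.111496 = 1.449316 / 0.111496 = 12.999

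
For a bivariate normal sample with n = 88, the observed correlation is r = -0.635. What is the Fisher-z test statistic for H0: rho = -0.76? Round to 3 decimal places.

z_r = atanh(-0.635) = -0.749750,  z_0 = atanh(-0.76) = -0.996215
SE = 1/√(n−3) = 1/√85 = 0.108465
z = (z_r − z_0)/SE = (-0.749750 − (-0.996215)) / 0.108465 = 0.246465 / 0.108465 = 2.272

2.272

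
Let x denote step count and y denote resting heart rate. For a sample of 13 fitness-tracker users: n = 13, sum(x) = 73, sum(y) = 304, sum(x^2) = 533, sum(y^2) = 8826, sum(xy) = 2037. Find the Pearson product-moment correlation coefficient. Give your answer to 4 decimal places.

S_xy = nΣxy − ΣxΣy = 13·2037 − 73·304 = 26481 − 22192 = 4289
S_xx = nΣx² − (Σx)² = 13·533 − 73² = 6929 − 5329 = 1600
S_yy = nΣy² − (Σy)² = 13·8826 − 304² = 114738 − 92416 = 22322
r = S_xy / √(S_xx·S_yy) = 4289 / √(1600·22322) = 4289 / √35715200 = 4289 / 5976.2195 = 0.7177

0.7177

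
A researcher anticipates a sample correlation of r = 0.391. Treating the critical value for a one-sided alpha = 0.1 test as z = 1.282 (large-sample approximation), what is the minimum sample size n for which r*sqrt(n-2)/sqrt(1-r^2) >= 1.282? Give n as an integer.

Need r·√(n−2)/√(1−r²) ≥ 1.282
√(n−2) ≥ 1.282·√(1−0.152881) / 0.391 = 1.282·0.920391 / 0.391 = 3.0178
n−2 ≥ 9.1071  ⇒  n ≥ 11.1071
Smallest integer n = 12

12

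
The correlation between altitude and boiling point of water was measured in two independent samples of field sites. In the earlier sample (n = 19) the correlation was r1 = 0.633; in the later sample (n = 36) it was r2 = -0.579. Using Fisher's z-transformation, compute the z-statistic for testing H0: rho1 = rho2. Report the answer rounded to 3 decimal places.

4.620

z1 = atanh(0.633) = 0.746406,  z2 = atanh(-0.579) = -0.660957
SE = √(1/(n1−3) + 1/(n2−3)) = √(1/16 + 1/33) = √(0.0625000 + 0.0303030) = √0.0928030 = 0.304636
z = (z1 − z2)/SE = (0.746406 − (-0.660957)) / 0.304636 = 1.407363 / 0.304636 = 4.620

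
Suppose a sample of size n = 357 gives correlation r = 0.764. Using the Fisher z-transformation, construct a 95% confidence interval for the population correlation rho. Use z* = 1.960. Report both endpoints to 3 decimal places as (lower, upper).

z_r = atanh(0.764) = 1.005754;  SE = 1/√(n−3) = 1/√354 = 0.053149
z-limits: 1.005754 ± 1.960·0.053149 = 1.005754 ± 0.104172 = [0.901582, 1.109926]
ρ-limits: (tanh 0.901582, tanh 1.109926) = (0.717, 0.804)

(0.717, 0.804)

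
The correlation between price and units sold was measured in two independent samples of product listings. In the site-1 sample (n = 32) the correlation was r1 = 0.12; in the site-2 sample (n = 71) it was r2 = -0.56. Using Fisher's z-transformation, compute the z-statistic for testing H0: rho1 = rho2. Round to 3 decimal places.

z1 = atanh(0.12) = 0.120581,  z2 = atanh(-0.56) = -0.632833
SE = √(1/(n1−3) + 1/(n2−3)) = √(1/29 + 1/68) = √(0.0344828 + 0.0147059) = √0.0491887 = 0.221785
z = (z1 − z2)/SE = (0.120581 − (-0.632833)) / 0.221785 = 0.753414 / 0.221785 = 3.397

3.397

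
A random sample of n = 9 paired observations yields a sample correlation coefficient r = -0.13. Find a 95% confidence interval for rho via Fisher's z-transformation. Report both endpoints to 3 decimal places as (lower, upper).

Fisher z: z_r = atanh(r) = ½·ln((1+(-0.13))/(1−(-0.13))) = -0.130740
SE(z) = 1/√(n−3) = 1/√6 = 0.408248
95% ⇒ z* = 1.960; margin = 1.960·0.408248 = 0.800166
CI on z-scale: (-0.930906, 0.669426)
Back-transform: tanh(-0.930906) = -0.731016, tanh(0.669426) = 0.584602

(-0.731, 0.585)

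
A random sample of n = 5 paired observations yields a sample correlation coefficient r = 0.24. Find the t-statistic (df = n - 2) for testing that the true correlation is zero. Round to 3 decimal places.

0.428

1 − r² = 1 − 0.0576 = 0.9424;  √(1−r²) = 0.970773
√(n−2) = √3 = 1.732051
t = r·√(n−2)/√(1−r²) = 0.24 · 1.732051 / 0.970773 = 0.428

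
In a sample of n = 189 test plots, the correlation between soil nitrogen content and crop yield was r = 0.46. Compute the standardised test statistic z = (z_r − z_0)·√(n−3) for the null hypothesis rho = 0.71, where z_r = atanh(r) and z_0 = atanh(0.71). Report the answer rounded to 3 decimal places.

-5.317

z_r = atanh(0.46) = 0.497311,  z_0 = atanh(0.71) = 0.887184
SE = 1/√(n−3) = 1/√186 = 0.073324
z = (z_r − z_0)/SE = (0.497311 − 0.887184) / 0.073324 = -0.389873 / 0.073324 = -5.317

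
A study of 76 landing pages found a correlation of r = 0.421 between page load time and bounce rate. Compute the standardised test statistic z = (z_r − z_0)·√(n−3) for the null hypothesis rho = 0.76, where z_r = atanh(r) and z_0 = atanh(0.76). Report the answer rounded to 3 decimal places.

z_r = atanh(0.421) = 0.448907,  z_0 = atanh(0.76) = 0.996215
SE = 1/√(n−3) = 1/√73 = 0.117041
z = (z_r − z_0)/SE = (0.448907 − 0.996215) / 0.117041 = -0.547308 / 0.117041 = -4.676

-4.676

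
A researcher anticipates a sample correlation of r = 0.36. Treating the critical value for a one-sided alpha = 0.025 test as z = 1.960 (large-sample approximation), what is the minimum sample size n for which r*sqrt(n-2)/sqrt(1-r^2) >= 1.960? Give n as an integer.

28

Need r·√(n−2)/√(1−r²) ≥ 1.960
√(n−2) ≥ 1.960·√(1−0.1296) / 0.36 = 1.960·0.932952 / 0.36 = 5.0794
n−2 ≥ 25.8003  ⇒  n ≥ 27.8003
Smallest integer n = 28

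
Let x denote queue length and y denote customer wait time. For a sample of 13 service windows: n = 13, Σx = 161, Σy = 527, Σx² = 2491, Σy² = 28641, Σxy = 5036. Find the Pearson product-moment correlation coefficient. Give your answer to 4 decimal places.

Numerator: nΣxy − (Σx)(Σy) = 13·5036 − (161)(527) = -19379
Denominator: √[(nΣx²−(Σx)²)(nΣy²−(Σy)²)]
  nΣx²−(Σx)² = 13·2491 − 25921 = 6462;  nΣy²−(Σy)² = 13·28641 − 277729 = 94604
  √(6462·94604) = √611331048 = 24725.1097
r = -19379 / 24725.1097 = -0.7838

-0.7838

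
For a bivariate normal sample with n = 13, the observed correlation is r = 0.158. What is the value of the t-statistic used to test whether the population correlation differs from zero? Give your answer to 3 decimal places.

0.531

1 − r² = 1 − 0.024964 = 0.975036;  √(1−r²) = 0.987439
√(n−2) = √11 = 3.316625
t = r·√(n−2)/√(1−r²) = 0.158 · 3.316625 / 0.987439 = 0.531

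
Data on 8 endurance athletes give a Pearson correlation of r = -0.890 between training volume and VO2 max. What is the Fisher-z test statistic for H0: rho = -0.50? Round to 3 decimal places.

z_r = atanh(-0.890) = -1.421926,  z_0 = atanh(-0.50) = -0.549306
SE = 1/√(n−3) = 1/√5 = 0.447214
z = (z_r − z_0)/SE = (-1.421926 − (-0.549306)) / 0.447214 = -0.872620 / 0.447214 = -1.951

-1.951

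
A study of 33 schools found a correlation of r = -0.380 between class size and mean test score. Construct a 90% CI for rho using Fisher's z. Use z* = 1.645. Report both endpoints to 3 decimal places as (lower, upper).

(-0.605, -0.099)

z_r = atanh(-0.380) = -0.400060;  SE = 1/√(n−3) = 1/√30 = 0.182574
z-limits: -0.400060 ± 1.645·0.182574 = -0.400060 ± 0.300334 = [-0.700394, -0.099726]
ρ-limits: (tanh -0.700394, tanh -0.099726) = (-0.605, -0.099)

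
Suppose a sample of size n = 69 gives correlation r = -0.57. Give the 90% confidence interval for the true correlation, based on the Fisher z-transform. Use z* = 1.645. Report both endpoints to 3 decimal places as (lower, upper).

(-0.691, -0.418)

z_r = atanh(-0.57) = -0.647523;  SE = 1/√(n−3) = 1/√66 = 0.123091
z-limits: -0.647523 ± 1.645·0.123091 = -0.647523 ± 0.202485 = [-0.850008, -0.445038]
ρ-limits: (tanh -0.850008, tanh -0.445038) = (-0.691, -0.418)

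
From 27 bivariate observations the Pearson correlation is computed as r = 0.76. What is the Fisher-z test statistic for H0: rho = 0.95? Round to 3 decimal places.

z_r = atanh(0.76) = 0.996215,  z_0 = atanh(0.95) = 1.831781
SE = 1/√(n−3) = 1/√24 = 0.204124
z = (z_r − z_0)/SE = (0.996215 − 1.831781) / 0.204124 = -0.835566 / 0.204124 = -4.093

-4.093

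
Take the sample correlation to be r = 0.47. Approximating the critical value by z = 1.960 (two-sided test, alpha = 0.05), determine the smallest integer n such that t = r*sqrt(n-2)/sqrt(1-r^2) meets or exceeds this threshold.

r√(n−2)/√(1−r²) ≥ 1.960  ⇔  n−2 ≥ (1.960)²·(1−r²)/r²
(1−r²)/r² = (1−0.2209)/0.2209 = 3.5269
n ≥ 2 + 3.8416·3.5269 = 2 + 13.5489 = 15.5489
⌈15.5489⌉ = 16

16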